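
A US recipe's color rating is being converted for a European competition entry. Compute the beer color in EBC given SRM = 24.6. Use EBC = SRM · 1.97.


EBC = 24.6 · 1.97

48.4620 EBC


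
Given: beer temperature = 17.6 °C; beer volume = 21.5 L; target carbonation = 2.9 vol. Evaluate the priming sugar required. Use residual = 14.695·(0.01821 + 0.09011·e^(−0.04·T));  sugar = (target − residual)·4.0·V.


residual = 14.695·(0.01821 + 0.09011·e^(−0.04·17.6)) = 0.9225
sugar = (2.9 − 0.9225)·4.0·21.5

170.0622 g


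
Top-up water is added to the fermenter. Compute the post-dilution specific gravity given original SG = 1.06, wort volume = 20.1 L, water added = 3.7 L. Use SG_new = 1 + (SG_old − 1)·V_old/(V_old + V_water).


pts = (1.06 − 1)·1000·20.1/(20.1 + 3.7) = 50.6723
SG_new = 1 + 50.6723/1000

1.0507


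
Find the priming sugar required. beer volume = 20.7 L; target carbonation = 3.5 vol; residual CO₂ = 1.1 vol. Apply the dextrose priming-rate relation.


sugar = (target − residual)·4.0·V
sugar = (3.5 − 1.1)·4.0·20.7

198.7200 g


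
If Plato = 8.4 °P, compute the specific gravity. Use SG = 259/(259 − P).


SG = 259/(259 − 8.4)

1.0335


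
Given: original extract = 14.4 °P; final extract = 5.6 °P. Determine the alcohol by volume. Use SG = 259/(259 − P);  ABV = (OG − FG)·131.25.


OG = 259/(259 − 14.4) = 1.0589
FG = 259/(259 − 5.6) = 1.0221
ABV = (1.0589 − 1.0221)·131.25

4.8263 % ABV


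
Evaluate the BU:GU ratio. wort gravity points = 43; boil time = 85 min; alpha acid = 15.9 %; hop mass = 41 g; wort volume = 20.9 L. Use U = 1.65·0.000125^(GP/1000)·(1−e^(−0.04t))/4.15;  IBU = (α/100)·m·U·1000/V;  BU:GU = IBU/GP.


U = 1.65·0.000125^(43/1000)·(1−e^(−0.04·85))/4.15 = 0.2611
IBU = (15.9/100)·41·0.2611·1000/20.9 = 81.4510
BU:GU = 81.4510/43

1.8942


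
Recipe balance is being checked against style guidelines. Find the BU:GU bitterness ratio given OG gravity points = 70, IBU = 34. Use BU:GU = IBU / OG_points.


BU:GU = 34 / 70

0.4857


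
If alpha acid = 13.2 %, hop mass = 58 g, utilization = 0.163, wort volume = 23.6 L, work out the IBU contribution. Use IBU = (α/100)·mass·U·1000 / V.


IBU = (13.2/100)·58·0.163·1000 / 23.6

52.8783 IBU


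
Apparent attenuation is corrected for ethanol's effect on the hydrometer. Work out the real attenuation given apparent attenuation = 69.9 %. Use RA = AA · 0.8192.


RA = 69.9 · 0.8192

57.2621 %


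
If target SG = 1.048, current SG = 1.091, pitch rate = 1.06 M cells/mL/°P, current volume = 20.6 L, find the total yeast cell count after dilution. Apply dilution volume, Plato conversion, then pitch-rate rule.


V_w = V·((SG_c−1)/(SG_t−1)−1);  °P = 259 − 259/SG_t;  cells = rate·(V+V_w)·°P
V_w = 20.6·((1.091−1)/(1.048−1)−1) = 18.4542
V_final = 20.6 + 18.4542 = 39.0542
°P = 259 − 259/1.048 = 11.8626
cells = 1.06·39.0542·11.8626

491.0808 billion cells


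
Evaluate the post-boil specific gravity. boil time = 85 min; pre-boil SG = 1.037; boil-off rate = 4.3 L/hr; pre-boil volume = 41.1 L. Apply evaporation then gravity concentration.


V_post = V_pre − rate·(t/60);  SG_post = 1 + (SG_pre−1)·V_pre/V_post
V_post = 41.1 − 4.3·(85/60) = 35.0083
SG_post = 1 + (1.037 − 1)·41.1/35.0083

1.0434


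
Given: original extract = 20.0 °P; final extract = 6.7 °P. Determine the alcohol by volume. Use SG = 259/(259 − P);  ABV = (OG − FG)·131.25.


OG = 259/(259 − 20.0) = 1.0837
FG = 259/(259 − 6.7) = 1.0266
ABV = (1.0837 − 1.0266)·131.25

7.4978 % ABV


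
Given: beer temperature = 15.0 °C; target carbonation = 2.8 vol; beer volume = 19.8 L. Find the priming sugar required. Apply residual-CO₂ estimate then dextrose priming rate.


residual = 14.695·(0.01821 + 0.09011·e^(−0.04·T));  sugar = (target − residual)·4.0·V
residual = 14.695·(0.01821 + 0.09011·e^(−0.04·15.0)) = 0.9943
sugar = (2.8 − 0.9943)·4.0·19.8

143.0103 g


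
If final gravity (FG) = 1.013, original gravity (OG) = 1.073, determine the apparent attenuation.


AA = (OG − FG)/(OG − 1) · 100
AA = (1.073 − 1.013)/(1.073 − 1) · 100

82.1918 %


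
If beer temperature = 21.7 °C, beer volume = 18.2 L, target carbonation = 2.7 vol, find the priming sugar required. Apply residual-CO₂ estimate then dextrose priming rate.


residual = 14.695·(0.01821 + 0.09011·e^(−0.04·T));  sugar = (target − residual)·4.0·V
residual = 14.695·(0.01821 + 0.09011·e^(−0.04·21.7)) = 0.8235
sugar = (2.7 − 0.8235)·4.0·18.2

136.6115 g


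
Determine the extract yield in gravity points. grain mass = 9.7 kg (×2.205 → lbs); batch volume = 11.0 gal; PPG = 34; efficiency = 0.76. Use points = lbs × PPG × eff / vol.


lbs = 9.7 × 2.205 = 21.3885
points = 21.3885 × 34 × 0.76 / 11.0

50.2435 points


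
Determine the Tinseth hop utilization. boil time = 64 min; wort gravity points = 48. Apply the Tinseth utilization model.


U = 1.65·0.000125^(GP/1000) · (1 − e^(−0.04·t))/4.15
bigness = 1.65·0.000125^(48/1000) = 1.0719
boil_factor = (1 − e^(−0.04·64))/4.15 = 0.2223
U = 1.0719 · 0.2223

0.2383


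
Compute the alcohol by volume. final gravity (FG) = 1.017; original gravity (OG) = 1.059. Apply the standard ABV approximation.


ABV = (OG − FG) · 131.25
ABV = (1.059 − 1.017) · 131.25

5.5125 % ABV


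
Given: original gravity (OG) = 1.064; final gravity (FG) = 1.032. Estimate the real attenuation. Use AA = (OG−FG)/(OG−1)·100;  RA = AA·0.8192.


AA = (1.064 − 1.032)/(1.064 − 1)·100 = 50.0000
RA = 50.0000·0.8192

40.9600 %


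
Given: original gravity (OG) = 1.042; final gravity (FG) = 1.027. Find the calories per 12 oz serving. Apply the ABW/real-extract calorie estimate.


ABW = (OG−FG)·131.25·0.79/FG;  °P = 259 − 259/SG (for OG→OE and FG→AE);  RE = 0.1808·OE + 0.8192·AE;  Cal = (6.9·ABW + 4·(RE−0.1))·FG·3.55
ABW = (1.042 − 1.027)·131.25·0.79/1.027 = 1.5144
OE = 259 − 259/1.042 = 10.4395 °P
AE = 259 − 259/1.027 = 6.8092 °P
RE = 0.1808·10.4395 + 0.8192·6.8092 = 7.4655 °P
Cal = (6.9·1.5144 + 4·(7.4655−0.1))·1.027·3.55

145.5118 kcal


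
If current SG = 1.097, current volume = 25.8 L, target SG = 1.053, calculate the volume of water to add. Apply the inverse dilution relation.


V_water = V·((SG_curr − 1)/(SG_target − 1) − 1)
V_water = 25.8·((1.097 − 1)/(1.053 − 1) − 1)

21.4189 L


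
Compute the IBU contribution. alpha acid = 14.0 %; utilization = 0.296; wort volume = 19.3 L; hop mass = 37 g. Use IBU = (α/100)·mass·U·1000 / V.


IBU = (14.0/100)·37·0.296·1000 / 19.3

79.4446 IBU


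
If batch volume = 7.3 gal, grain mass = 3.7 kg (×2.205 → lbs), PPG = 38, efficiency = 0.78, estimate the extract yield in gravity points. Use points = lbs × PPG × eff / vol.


lbs = 3.7 × 2.205 = 8.1585
points = 8.1585 × 38 × 0.78 / 7.3

33.1257 points


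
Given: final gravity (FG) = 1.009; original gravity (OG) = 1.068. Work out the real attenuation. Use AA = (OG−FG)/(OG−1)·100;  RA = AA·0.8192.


AA = (1.068 − 1.009)/(1.068 − 1)·100 = 86.7647
RA = 86.7647·0.8192

71.0776 %


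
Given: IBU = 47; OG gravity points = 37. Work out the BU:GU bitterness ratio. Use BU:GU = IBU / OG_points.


BU:GU = 47 / 37

1.2703


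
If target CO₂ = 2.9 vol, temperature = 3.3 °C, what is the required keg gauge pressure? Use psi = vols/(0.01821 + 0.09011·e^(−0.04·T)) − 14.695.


psi = 2.9/(0.01821 + 0.09011·e^(−0.04·3.3)) − 14.695

15.1474 psi


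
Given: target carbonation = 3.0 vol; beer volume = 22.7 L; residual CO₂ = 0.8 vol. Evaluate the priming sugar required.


sugar = (target − residual)·4.0·V
sugar = (3.0 − 0.8)·4.0·22.7

199.7600 g


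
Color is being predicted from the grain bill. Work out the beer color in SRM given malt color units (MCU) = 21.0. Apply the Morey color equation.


SRM = 1.4922 · MCU^0.6859
SRM = 1.4922 · 21.0^0.6859

12.0431 SRM


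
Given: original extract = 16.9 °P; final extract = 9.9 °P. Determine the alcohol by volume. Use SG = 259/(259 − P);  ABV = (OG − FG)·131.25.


OG = 259/(259 − 16.9) = 1.0698
FG = 259/(259 − 9.9) = 1.0397
ABV = (1.0698 − 1.0397)·131.25

3.9457 % ABV


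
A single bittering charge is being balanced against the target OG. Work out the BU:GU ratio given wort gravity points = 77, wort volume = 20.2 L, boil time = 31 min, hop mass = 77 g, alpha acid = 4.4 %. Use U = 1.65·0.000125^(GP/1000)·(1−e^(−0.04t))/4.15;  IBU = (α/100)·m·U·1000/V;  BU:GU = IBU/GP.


U = 1.65·0.000125^(77/1000)·(1−e^(−0.04·31))/4.15 = 0.1414
IBU = (4.4/100)·77·0.1414·1000/20.2 = 23.7206
BU:GU = 23.7206/77

0.3081


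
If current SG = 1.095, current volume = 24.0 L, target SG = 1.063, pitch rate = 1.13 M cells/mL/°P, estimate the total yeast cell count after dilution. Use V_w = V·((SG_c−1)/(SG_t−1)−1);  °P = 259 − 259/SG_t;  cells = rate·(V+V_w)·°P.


V_w = 24.0·((1.095−1)/(1.063−1)−1) = 12.1905
V_final = 24.0 + 12.1905 = 36.1905
°P = 259 − 259/1.063 = 15.3500
cells = 1.13·36.1905·15.3500

627.7400 billion cells


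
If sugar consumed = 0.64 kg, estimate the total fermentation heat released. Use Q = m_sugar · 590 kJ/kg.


Q = 0.64 · 590

377.6000 kJ


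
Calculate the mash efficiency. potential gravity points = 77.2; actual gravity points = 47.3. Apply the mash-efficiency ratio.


efficiency = actual / potential × 100
efficiency = 47.3 / 77.2 × 100

61.2694 %


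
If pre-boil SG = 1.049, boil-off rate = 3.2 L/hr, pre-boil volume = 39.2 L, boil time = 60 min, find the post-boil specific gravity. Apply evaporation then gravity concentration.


V_post = V_pre − rate·(t/60);  SG_post = 1 + (SG_pre−1)·V_pre/V_post
V_post = 39.2 − 3.2·(60/60) = 36.0000
SG_post = 1 + (1.049 − 1)·39.2/36.0000

1.0534


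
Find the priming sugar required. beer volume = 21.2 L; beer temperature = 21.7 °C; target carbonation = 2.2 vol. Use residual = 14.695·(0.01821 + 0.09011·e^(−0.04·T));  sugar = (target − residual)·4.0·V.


residual = 14.695·(0.01821 + 0.09011·e^(−0.04·21.7)) = 0.8235
sugar = (2.2 − 0.8235)·4.0·21.2

116.7299 g


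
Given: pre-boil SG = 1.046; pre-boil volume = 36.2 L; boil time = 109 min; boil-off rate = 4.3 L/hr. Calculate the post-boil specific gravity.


V_post = V_pre − rate·(t/60);  SG_post = 1 + (SG_pre−1)·V_pre/V_post
V_post = 36.2 − 4.3·(109/60) = 28.3883
SG_post = 1 + (1.046 − 1)·36.2/28.3883

1.0587


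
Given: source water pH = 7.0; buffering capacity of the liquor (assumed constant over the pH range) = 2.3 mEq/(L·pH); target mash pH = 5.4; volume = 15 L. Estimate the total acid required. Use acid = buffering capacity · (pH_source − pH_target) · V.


acid = 2.3 · (7.0 − 5.4) · 15

55.2000 mEq


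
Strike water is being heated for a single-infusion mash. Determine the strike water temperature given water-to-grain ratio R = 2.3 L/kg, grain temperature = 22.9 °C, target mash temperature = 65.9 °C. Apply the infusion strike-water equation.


T_strike = (0.41/R)·(T_mash − T_grain) + T_mash
T_strike = (0.41/2.3)·(65.9 − 22.9) + 65.9

73.5652 °C


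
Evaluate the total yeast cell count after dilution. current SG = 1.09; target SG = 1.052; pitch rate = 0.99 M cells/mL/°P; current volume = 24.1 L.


V_w = V·((SG_c−1)/(SG_t−1)−1);  °P = 259 − 259/SG_t;  cells = rate·(V+V_w)·°P
V_w = 24.1·((1.09−1)/(1.052−1)−1) = 17.6115
V_final = 24.1 + 17.6115 = 41.7115
°P = 259 − 259/1.052 = 12.8023
cells = 0.99·41.7115·12.8023

528.6628 billion cells


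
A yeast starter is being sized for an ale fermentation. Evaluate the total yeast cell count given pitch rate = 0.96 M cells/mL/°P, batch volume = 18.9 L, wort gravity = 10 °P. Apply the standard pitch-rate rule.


cells (billions) = rate · V_L · °P
cells = 0.96 · 18.9 · 10

181.4400 billion cells


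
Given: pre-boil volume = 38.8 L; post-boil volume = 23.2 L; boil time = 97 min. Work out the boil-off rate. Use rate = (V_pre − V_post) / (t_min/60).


rate = (38.8 − 23.2) / (97/60)

9.6495 L/hr


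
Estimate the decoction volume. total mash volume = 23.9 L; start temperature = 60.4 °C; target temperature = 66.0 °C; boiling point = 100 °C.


V_dec = V_total·(T_target − T_start)/(T_boil − T_start)
V_dec = 23.9·(66.0 − 60.4)/(100 − 60.4)

3.3798 L


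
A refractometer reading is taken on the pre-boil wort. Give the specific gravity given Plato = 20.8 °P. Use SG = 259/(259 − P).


SG = 259/(259 − 20.8)

1.0873


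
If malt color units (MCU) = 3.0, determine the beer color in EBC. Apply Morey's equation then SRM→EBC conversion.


SRM = 1.4922·MCU^0.6859;  EBC = SRM·1.97
SRM = 1.4922·3.0^0.6859 = 3.1702
EBC = 3.1702·1.97

6.2453 EBC


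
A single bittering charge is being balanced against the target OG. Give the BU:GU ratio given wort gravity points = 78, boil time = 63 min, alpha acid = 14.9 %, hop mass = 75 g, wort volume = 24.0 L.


U = 1.65·0.000125^(GP/1000)·(1−e^(−0.04t))/4.15;  IBU = (α/100)·m·U·1000/V;  BU:GU = IBU/GP
U = 1.65·0.000125^(78/1000)·(1−e^(−0.04·63))/4.15 = 0.1814
IBU = (14.9/100)·75·0.1814·1000/24.0 = 84.4504
BU:GU = 84.4504/78

1.0827


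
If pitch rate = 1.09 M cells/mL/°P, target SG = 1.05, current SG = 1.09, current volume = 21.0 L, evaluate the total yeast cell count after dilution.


V_w = V·((SG_c−1)/(SG_t−1)−1);  °P = 259 − 259/SG_t;  cells = rate·(V+V_w)·°P
V_w = 21.0·((1.09−1)/(1.05−1)−1) = 16.8000
V_final = 21.0 + 16.8000 = 37.8000
°P = 259 − 259/1.05 = 12.3333
cells = 1.09·37.8000·12.3333

508.1580 billion cells


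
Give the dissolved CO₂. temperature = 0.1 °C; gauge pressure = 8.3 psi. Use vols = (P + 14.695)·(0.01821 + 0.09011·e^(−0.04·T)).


vols = (8.3 + 14.695)·(0.01821 + 0.09011·e^(−0.04·0.1))

2.4825 volumes


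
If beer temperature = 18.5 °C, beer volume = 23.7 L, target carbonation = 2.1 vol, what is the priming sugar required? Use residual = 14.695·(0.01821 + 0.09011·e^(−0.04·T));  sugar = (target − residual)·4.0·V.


residual = 14.695·(0.01821 + 0.09011·e^(−0.04·18.5)) = 0.8994
sugar = (2.1 − 0.8994)·4.0·23.7

113.8193 g


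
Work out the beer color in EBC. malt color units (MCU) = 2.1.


SRM = 1.4922·MCU^0.6859;  EBC = SRM·1.97
SRM = 1.4922·2.1^0.6859 = 2.4822
EBC = 2.4822·1.97

4.8899 EBC


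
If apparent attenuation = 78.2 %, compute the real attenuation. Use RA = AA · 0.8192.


RA = 78.2 · 0.8192

64.0614 %


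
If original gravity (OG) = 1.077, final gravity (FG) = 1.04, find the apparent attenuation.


AA = (OG − FG)/(OG − 1) · 100
AA = (1.077 − 1.04)/(1.077 − 1) · 100

48.0519 %


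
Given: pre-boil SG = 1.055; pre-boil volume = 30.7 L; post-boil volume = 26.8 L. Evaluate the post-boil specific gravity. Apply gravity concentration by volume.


SG_post = 1 + (SG_pre − 1)·V_pre/V_post
pts_pre = (1.055 − 1)·1000 = 55.0000
pts_post = 55.0000·30.7/26.8 = 63.0037
SG_post = 1 + 63.0037/1000

1.0630


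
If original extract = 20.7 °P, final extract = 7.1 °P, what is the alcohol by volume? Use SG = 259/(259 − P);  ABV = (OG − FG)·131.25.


OG = 259/(259 − 20.7) = 1.0869
FG = 259/(259 − 7.1) = 1.0282
ABV = (1.0869 − 1.0282)·131.25

7.7017 % ABV


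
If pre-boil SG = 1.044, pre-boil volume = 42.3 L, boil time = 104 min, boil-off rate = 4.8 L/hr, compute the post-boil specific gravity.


V_post = V_pre − rate·(t/60);  SG_post = 1 + (SG_pre−1)·V_pre/V_post
V_post = 42.3 − 4.8·(104/60) = 33.9800
SG_post = 1 + (1.044 − 1)·42.3/33.9800

1.0548


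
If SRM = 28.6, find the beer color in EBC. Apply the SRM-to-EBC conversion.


EBC = SRM · 1.97
EBC = 28.6 · 1.97

56.3420 EBC


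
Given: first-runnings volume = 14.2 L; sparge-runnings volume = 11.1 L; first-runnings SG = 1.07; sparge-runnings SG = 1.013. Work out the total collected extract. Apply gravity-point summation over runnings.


total = Σ (SG_i − 1)·1000·V_i
first = (1.07 − 1)·1000·14.2 = 994.0000
sparge = (1.013 − 1)·1000·11.1 = 144.3000
total = 994.0000 + 144.3000

1138.3000 gravity·L


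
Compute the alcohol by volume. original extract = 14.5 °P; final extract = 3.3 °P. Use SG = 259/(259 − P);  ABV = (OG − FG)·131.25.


OG = 259/(259 − 14.5) = 1.0593
FG = 259/(259 − 3.3) = 1.0129
ABV = (1.0593 − 1.0129)·131.25

6.0899 % ABV


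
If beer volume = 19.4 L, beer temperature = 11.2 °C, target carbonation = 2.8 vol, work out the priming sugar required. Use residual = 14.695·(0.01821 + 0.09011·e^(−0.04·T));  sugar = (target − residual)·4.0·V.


residual = 14.695·(0.01821 + 0.09011·e^(−0.04·11.2)) = 1.1136
sugar = (2.8 − 1.1136)·4.0·19.4

130.8637 g


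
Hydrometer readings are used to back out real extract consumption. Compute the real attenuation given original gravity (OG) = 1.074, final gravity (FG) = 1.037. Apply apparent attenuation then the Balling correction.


AA = (OG−FG)/(OG−1)·100;  RA = AA·0.8192
AA = (1.074 − 1.037)/(1.074 − 1)·100 = 50.0000
RA = 50.0000·0.8192

40.9600 %


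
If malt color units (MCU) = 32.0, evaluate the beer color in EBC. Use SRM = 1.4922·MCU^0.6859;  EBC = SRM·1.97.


SRM = 1.4922·32.0^0.6859 = 16.0772
EBC = 16.0772·1.97

31.6720 EBC


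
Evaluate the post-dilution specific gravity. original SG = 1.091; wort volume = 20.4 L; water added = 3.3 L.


SG_new = 1 + (SG_old − 1)·V_old/(V_old + V_water)
pts = (1.091 − 1)·1000·20.4/(20.4 + 3.3) = 78.3291
SG_new = 1 + 78.3291/1000

1.0783


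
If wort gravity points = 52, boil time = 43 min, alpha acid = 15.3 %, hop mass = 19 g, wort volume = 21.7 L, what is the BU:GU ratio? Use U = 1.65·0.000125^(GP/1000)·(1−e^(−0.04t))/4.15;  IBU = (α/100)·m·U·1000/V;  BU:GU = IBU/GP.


U = 1.65·0.000125^(52/1000)·(1−e^(−0.04·43))/4.15 = 0.2045
IBU = (15.3/100)·19·0.2045·1000/21.7 = 27.4011
BU:GU = 27.4011/52

0.5269


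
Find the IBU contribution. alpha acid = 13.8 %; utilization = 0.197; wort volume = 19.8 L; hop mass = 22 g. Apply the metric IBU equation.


IBU = (α/100)·mass·U·1000 / V
IBU = (13.8/100)·22·0.197·1000 / 19.8

30.2067 IBU


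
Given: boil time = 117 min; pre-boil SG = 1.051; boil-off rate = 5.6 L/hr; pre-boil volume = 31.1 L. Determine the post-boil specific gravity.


V_post = V_pre − rate·(t/60);  SG_post = 1 + (SG_pre−1)·V_pre/V_post
V_post = 31.1 − 5.6·(117/60) = 20.1800
SG_post = 1 + (1.051 − 1)·31.1/20.1800

1.0786


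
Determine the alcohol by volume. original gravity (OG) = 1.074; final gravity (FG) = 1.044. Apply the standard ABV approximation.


ABV = (OG − FG) · 131.25
ABV = (1.074 − 1.044) · 131.25

3.9375 % ABV


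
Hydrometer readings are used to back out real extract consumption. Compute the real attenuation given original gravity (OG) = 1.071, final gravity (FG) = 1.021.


AA = (OG−FG)/(OG−1)·100;  RA = AA·0.8192
AA = (1.071 − 1.021)/(1.071 − 1)·100 = 70.4225
RA = 70.4225·0.8192

57.6901 %


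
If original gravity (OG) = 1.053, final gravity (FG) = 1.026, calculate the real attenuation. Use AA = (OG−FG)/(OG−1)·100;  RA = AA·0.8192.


AA = (1.053 − 1.026)/(1.053 − 1)·100 = 50.9434
RA = 50.9434·0.8192

41.7328 %


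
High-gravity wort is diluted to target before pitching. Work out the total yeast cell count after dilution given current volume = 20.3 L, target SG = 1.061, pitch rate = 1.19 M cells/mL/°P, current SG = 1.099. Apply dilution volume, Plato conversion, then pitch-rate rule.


V_w = V·((SG_c−1)/(SG_t−1)−1);  °P = 259 − 259/SG_t;  cells = rate·(V+V_w)·°P
V_w = 20.3·((1.099−1)/(1.061−1)−1) = 12.6459
V_final = 20.3 + 12.6459 = 32.9459
°P = 259 − 259/1.061 = 14.8907
cells = 1.19·32.9459·14.8907

583.7980 billion cells


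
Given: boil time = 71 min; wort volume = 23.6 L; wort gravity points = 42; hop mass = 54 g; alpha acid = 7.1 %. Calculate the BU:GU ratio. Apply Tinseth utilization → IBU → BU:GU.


U = 1.65·0.000125^(GP/1000)·(1−e^(−0.04t))/4.15;  IBU = (α/100)·m·U·1000/V;  BU:GU = IBU/GP
U = 1.65·0.000125^(42/1000)·(1−e^(−0.04·71))/4.15 = 0.2567
IBU = (7.1/100)·54·0.2567·1000/23.6 = 41.6966
BU:GU = 41.6966/42

0.9928


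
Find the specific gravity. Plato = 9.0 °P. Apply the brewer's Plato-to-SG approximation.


SG = 259/(259 − P)
SG = 259/(259 − 9.0)

1.0360


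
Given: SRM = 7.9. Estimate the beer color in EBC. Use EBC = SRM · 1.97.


EBC = 7.9 · 1.97

15.5630 EBC


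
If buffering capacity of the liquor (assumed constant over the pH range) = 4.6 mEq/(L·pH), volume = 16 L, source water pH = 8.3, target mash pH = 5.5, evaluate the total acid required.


acid = buffering capacity · (pH_source − pH_target) · V
acid = 4.6 · (8.3 − 5.5) · 16

206.0800 mEq


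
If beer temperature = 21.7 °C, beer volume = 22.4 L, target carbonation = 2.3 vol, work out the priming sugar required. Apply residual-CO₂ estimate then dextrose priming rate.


residual = 14.695·(0.01821 + 0.09011·e^(−0.04·T));  sugar = (target − residual)·4.0·V
residual = 14.695·(0.01821 + 0.09011·e^(−0.04·21.7)) = 0.8235
sugar = (2.3 − 0.8235)·4.0·22.4

132.2973 g


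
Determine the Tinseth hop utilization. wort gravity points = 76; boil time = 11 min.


U = 1.65·0.000125^(GP/1000) · (1 − e^(−0.04·t))/4.15
bigness = 1.65·0.000125^(76/1000) = 0.8334
boil_factor = (1 − e^(−0.04·11))/4.15 = 0.0858
U = 0.8334 · 0.0858

0.0715


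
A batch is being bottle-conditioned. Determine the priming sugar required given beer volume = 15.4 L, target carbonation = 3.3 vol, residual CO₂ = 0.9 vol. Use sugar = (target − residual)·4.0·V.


sugar = (3.3 − 0.9)·4.0·15.4

147.8400 g


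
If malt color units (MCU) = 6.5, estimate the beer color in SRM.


SRM = 1.4922 · MCU^0.6859
SRM = 1.4922 · 6.5^0.6859

5.3877 SRM


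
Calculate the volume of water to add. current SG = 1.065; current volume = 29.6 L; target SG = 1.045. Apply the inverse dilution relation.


V_water = V·((SG_curr − 1)/(SG_target − 1) − 1)
V_water = 29.6·((1.065 − 1)/(1.045 − 1) − 1)

13.1556 L


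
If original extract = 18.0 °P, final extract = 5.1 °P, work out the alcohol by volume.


SG = 259/(259 − P);  ABV = (OG − FG)·131.25
OG = 259/(259 − 18.0) = 1.0747
FG = 259/(259 − 5.1) = 1.0201
ABV = (1.0747 − 1.0201)·131.25

7.1665 % ABV


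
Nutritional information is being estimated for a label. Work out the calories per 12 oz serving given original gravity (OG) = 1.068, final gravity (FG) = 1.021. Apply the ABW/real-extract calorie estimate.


ABW = (OG−FG)·131.25·0.79/FG;  °P = 259 − 259/SG (for OG→OE and FG→AE);  RE = 0.1808·OE + 0.8192·AE;  Cal = (6.9·ABW + 4·(RE−0.1))·FG·3.55
ABW = (1.068 − 1.021)·131.25·0.79/1.021 = 4.7731
OE = 259 − 259/1.068 = 16.4906 °P
AE = 259 − 259/1.021 = 5.3271 °P
RE = 0.1808·16.4906 + 0.8192·5.3271 = 7.3455 °P
Cal = (6.9·4.7731 + 4·(7.3455−0.1))·1.021·3.55

224.4184 kcal


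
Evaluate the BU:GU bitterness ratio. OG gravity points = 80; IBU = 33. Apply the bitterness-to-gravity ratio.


BU:GU = IBU / OG_points
BU:GU = 33 / 80

0.4125


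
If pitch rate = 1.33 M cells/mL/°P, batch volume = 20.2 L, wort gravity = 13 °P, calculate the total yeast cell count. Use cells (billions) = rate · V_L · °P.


cells = 1.33 · 20.2 · 13

349.2580 billion cells


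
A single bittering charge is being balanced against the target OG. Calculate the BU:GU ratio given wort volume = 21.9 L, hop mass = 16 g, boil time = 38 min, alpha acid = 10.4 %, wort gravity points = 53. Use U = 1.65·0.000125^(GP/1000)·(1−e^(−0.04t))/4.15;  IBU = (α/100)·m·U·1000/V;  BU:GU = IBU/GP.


U = 1.65·0.000125^(53/1000)·(1−e^(−0.04·38))/4.15 = 0.1929
IBU = (10.4/100)·16·0.1929·1000/21.9 = 14.6586
BU:GU = 14.6586/53

0.2766


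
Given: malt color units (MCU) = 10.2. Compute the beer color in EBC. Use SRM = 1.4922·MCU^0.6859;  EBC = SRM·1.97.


SRM = 1.4922·10.2^0.6859 = 7.3388
EBC = 7.3388·1.97

14.4575 EBC


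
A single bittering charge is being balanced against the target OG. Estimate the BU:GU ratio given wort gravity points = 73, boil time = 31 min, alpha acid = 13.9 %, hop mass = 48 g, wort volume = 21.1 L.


U = 1.65·0.000125^(GP/1000)·(1−e^(−0.04t))/4.15;  IBU = (α/100)·m·U·1000/V;  BU:GU = IBU/GP
U = 1.65·0.000125^(73/1000)·(1−e^(−0.04·31))/4.15 = 0.1466
IBU = (13.9/100)·48·0.1466·1000/21.1 = 46.3574
BU:GU = 46.3574/73

0.6350


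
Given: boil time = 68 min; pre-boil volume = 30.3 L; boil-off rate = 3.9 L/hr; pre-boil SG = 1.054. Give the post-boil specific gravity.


V_post = V_pre − rate·(t/60);  SG_post = 1 + (SG_pre−1)·V_pre/V_post
V_post = 30.3 − 3.9·(68/60) = 25.8800
SG_post = 1 + (1.054 − 1)·30.3/25.8800

1.0632


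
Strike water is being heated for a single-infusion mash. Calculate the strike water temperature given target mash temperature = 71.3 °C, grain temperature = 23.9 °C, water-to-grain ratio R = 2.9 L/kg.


T_strike = (0.41/R)·(T_mash − T_grain) + T_mash
T_strike = (0.41/2.9)·(71.3 − 23.9) + 71.3

78.0014 °C


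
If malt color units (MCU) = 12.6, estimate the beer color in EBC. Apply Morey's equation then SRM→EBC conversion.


SRM = 1.4922·MCU^0.6859;  EBC = SRM·1.97
SRM = 1.4922·12.6^0.6859 = 8.4834
EBC = 8.4834·1.97

16.7123 EBC


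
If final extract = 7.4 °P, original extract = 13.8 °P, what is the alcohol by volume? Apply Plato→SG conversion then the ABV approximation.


SG = 259/(259 − P);  ABV = (OG − FG)·131.25
OG = 259/(259 − 13.8) = 1.0563
FG = 259/(259 − 7.4) = 1.0294
ABV = (1.0563 − 1.0294)·131.25

3.5265 % ABV


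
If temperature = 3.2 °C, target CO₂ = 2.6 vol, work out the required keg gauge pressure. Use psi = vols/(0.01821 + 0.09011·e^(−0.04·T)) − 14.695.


psi = 2.6/(0.01821 + 0.09011·e^(−0.04·3.2)) − 14.695

11.9734 psi


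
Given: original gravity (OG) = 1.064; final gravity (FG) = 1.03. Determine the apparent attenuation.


AA = (OG − FG)/(OG − 1) · 100
AA = (1.064 − 1.03)/(1.064 − 1) · 100

53.1250 %


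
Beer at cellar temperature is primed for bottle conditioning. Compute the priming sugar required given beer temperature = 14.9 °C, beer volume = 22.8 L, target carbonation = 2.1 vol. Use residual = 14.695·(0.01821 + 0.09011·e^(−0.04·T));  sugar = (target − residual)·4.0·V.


residual = 14.695·(0.01821 + 0.09011·e^(−0.04·14.9)) = 0.9972
sugar = (2.1 − 0.9972)·4.0·22.8

100.5729 g


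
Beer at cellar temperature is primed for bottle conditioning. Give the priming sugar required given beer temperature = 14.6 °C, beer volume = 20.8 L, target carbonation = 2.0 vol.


residual = 14.695·(0.01821 + 0.09011·e^(−0.04·T));  sugar = (target − residual)·4.0·V
residual = 14.695·(0.01821 + 0.09011·e^(−0.04·14.6)) = 1.0060
sugar = (2.0 − 1.0060)·4.0·20.8

82.6979 g


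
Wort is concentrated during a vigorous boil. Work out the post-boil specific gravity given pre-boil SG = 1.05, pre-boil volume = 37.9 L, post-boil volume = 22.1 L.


SG_post = 1 + (SG_pre − 1)·V_pre/V_post
pts_pre = (1.05 − 1)·1000 = 50.0000
pts_post = 50.0000·37.9/22.1 = 85.7466
SG_post = 1 + 85.7466/1000

1.0857


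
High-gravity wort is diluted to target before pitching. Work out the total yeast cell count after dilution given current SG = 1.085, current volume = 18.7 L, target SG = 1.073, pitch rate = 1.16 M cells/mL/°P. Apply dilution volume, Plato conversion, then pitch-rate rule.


V_w = V·((SG_c−1)/(SG_t−1)−1);  °P = 259 − 259/SG_t;  cells = rate·(V+V_w)·°P
V_w = 18.7·((1.085−1)/(1.073−1)−1) = 3.0740
V_final = 18.7 + 3.0740 = 21.7740
°P = 259 − 259/1.073 = 17.6207
cells = 1.16·21.7740·17.6207

445.0600 billion cells


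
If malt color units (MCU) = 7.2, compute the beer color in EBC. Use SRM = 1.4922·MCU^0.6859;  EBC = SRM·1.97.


SRM = 1.4922·7.2^0.6859 = 5.7792
EBC = 5.7792·1.97

11.3851 EBC


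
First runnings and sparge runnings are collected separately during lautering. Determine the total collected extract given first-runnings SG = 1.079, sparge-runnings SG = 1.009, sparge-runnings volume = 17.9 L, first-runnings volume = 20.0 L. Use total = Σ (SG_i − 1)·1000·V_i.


first = (1.079 − 1)·1000·20.0 = 1580.0000
sparge = (1.009 − 1)·1000·17.9 = 161.1000
total = 1580.0000 + 161.1000

1741.1000 gravity·L


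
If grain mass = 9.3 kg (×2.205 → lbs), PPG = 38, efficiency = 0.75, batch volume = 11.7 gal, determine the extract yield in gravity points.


points = lbs × PPG × eff / vol
lbs = 9.3 × 2.205 = 20.5065
points = 20.5065 × 38 × 0.75 / 11.7

49.9517 points


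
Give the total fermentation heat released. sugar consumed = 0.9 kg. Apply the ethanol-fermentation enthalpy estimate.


Q = m_sugar · 590 kJ/kg
Q = 0.9 · 590

531.0000 kJ


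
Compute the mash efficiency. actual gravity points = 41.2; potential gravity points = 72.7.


efficiency = actual / potential × 100
efficiency = 41.2 / 72.7 × 100

56.6713 %


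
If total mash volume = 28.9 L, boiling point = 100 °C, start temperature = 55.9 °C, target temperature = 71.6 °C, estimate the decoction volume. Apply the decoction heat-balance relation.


V_dec = V_total·(T_target − T_start)/(T_boil − T_start)
V_dec = 28.9·(71.6 − 55.9)/(100 − 55.9)

10.2887 L


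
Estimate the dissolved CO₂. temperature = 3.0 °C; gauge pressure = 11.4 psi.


vols = (P + 14.695)·(0.01821 + 0.09011·e^(−0.04·T))
vols = (11.4 + 14.695)·(0.01821 + 0.09011·e^(−0.04·3.0))

2.5607 volumes


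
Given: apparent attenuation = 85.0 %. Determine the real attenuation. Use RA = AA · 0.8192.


RA = 85.0 · 0.8192

69.6320 %


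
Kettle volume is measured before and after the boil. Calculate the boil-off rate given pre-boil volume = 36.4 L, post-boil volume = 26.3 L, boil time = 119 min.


rate = (V_pre − V_post) / (t_min/60)
rate = (36.4 − 26.3) / (119/60)

5.0924 L/hr


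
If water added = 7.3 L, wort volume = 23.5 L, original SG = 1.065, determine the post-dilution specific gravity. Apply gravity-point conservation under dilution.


SG_new = 1 + (SG_old − 1)·V_old/(V_old + V_water)
pts = (1.065 − 1)·1000·23.5/(23.5 + 7.3) = 49.5942
SG_new = 1 + 49.5942/1000

1.0496


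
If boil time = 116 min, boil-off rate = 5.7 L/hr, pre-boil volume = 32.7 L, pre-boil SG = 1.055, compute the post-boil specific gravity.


V_post = V_pre − rate·(t/60);  SG_post = 1 + (SG_pre−1)·V_pre/V_post
V_post = 32.7 − 5.7·(116/60) = 21.6800
SG_post = 1 + (1.055 − 1)·32.7/21.6800

1.0830


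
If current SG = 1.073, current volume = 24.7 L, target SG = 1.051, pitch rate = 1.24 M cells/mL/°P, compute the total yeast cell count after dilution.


V_w = V·((SG_c−1)/(SG_t−1)−1);  °P = 259 − 259/SG_t;  cells = rate·(V+V_w)·°P
V_w = 24.7·((1.073−1)/(1.051−1)−1) = 10.6549
V_final = 24.7 + 10.6549 = 35.3549
°P = 259 − 259/1.051 = 12.5680
cells = 1.24·35.3549·12.5680

550.9834 billion cells


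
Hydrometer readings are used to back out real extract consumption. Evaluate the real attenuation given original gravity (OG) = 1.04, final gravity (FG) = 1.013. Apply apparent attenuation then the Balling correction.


AA = (OG−FG)/(OG−1)·100;  RA = AA·0.8192
AA = (1.04 − 1.013)/(1.04 − 1)·100 = 67.5000
RA = 67.5000·0.8192

55.2960 %


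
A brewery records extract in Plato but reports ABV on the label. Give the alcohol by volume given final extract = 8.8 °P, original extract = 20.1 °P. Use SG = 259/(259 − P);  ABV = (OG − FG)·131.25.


OG = 259/(259 − 20.1) = 1.0841
FG = 259/(259 − 8.8) = 1.0352
ABV = (1.0841 − 1.0352)·131.25

6.4265 % ABV


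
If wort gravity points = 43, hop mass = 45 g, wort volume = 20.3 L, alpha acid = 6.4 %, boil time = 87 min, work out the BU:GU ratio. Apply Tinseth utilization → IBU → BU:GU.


U = 1.65·0.000125^(GP/1000)·(1−e^(−0.04t))/4.15;  IBU = (α/100)·m·U·1000/V;  BU:GU = IBU/GP
U = 1.65·0.000125^(43/1000)·(1−e^(−0.04·87))/4.15 = 0.2618
IBU = (6.4/100)·45·0.2618·1000/20.3 = 37.1458
BU:GU = 37.1458/43

0.8639


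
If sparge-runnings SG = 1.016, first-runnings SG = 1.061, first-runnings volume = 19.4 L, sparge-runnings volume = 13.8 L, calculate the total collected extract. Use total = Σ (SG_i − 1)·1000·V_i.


first = (1.061 − 1)·1000·19.4 = 1183.4000
sparge = (1.016 − 1)·1000·13.8 = 220.8000
total = 1183.4000 + 220.8000

1404.2000 gravity·L


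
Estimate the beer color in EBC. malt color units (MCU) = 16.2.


SRM = 1.4922·MCU^0.6859;  EBC = SRM·1.97
SRM = 1.4922·16.2^0.6859 = 10.0794
EBC = 10.0794·1.97

19.8564 EBC


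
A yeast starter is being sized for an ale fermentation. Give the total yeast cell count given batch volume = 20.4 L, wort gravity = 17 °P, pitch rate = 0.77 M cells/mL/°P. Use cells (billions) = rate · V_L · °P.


cells = 0.77 · 20.4 · 17

267.0360 billion cells


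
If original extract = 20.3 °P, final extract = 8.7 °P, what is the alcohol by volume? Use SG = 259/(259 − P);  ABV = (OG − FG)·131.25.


OG = 259/(259 − 20.3) = 1.0850
FG = 259/(259 − 8.7) = 1.0348
ABV = (1.0850 − 1.0348)·131.25

6.6000 % ABV


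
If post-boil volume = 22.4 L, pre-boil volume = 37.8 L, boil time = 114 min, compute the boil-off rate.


rate = (V_pre − V_post) / (t_min/60)
rate = (37.8 − 22.4) / (114/60)

8.1053 L/hr


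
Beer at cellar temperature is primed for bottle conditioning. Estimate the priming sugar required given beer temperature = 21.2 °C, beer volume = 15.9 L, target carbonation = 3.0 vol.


residual = 14.695·(0.01821 + 0.09011·e^(−0.04·T));  sugar = (target − residual)·4.0·V
residual = 14.695·(0.01821 + 0.09011·e^(−0.04·21.2)) = 0.8347
sugar = (3.0 − 0.8347)·4.0·15.9

137.7132 g


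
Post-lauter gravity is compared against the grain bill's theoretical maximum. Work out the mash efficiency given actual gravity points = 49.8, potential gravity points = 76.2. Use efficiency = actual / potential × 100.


efficiency = 49.8 / 76.2 × 100

65.3543 %


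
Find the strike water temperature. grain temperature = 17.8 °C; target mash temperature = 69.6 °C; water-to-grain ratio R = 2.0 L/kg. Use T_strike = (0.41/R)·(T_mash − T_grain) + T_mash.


T_strike = (0.41/2.0)·(69.6 − 17.8) + 69.6

80.2190 °C


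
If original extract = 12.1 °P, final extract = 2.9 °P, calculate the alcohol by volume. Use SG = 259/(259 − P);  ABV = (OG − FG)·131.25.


OG = 259/(259 − 12.1) = 1.0490
FG = 259/(259 − 2.9) = 1.0113
ABV = (1.0490 − 1.0113)·131.25

4.9460 % ABV


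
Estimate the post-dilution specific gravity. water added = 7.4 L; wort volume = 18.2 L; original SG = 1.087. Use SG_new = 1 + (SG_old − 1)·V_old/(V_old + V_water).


pts = (1.087 − 1)·1000·18.2/(18.2 + 7.4) = 61.8516
SG_new = 1 + 61.8516/1000

1.0619


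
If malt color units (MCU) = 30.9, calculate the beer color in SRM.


SRM = 1.4922 · MCU^0.6859
SRM = 1.4922 · 30.9^0.6859

15.6960 SRM


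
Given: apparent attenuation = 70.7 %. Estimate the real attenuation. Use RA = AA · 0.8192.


RA = 70.7 · 0.8192

57.9174 %


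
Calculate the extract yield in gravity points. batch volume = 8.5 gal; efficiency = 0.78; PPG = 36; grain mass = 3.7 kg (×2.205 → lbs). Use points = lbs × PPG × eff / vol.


lbs = 3.7 × 2.205 = 8.1585
points = 8.1585 × 36 × 0.78 / 8.5

26.9518 points


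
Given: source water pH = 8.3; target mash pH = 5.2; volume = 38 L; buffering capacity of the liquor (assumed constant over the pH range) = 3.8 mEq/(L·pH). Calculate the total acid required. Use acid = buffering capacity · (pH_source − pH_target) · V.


acid = 3.8 · (8.3 − 5.2) · 38

447.6400 mEq


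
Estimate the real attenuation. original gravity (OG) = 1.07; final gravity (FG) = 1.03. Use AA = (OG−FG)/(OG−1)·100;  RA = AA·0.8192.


AA = (1.07 − 1.03)/(1.07 − 1)·100 = 57.1429
RA = 57.1429·0.8192

46.8114 %


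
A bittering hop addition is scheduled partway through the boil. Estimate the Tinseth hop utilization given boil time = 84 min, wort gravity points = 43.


U = 1.65·0.000125^(GP/1000) · (1 − e^(−0.04·t))/4.15
bigness = 1.65·0.000125^(43/1000) = 1.1211
boil_factor = (1 − e^(−0.04·84))/4.15 = 0.2326
U = 1.1211 · 0.2326

0.2608


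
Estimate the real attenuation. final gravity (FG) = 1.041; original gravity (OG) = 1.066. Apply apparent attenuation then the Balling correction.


AA = (OG−FG)/(OG−1)·100;  RA = AA·0.8192
AA = (1.066 − 1.041)/(1.066 − 1)·100 = 37.8788
RA = 37.8788·0.8192

31.0303 %


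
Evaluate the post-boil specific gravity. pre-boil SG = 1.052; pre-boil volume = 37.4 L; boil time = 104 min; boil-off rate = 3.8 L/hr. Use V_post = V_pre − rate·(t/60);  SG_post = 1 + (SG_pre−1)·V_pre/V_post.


V_post = 37.4 − 3.8·(104/60) = 30.8133
SG_post = 1 + (1.052 − 1)·37.4/30.8133

1.0631


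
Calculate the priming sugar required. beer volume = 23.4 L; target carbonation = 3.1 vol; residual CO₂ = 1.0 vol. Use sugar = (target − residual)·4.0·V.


sugar = (3.1 − 1.0)·4.0·23.4

196.5600 g


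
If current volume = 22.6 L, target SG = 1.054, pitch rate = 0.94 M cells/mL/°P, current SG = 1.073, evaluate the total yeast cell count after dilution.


V_w = V·((SG_c−1)/(SG_t−1)−1);  °P = 259 − 259/SG_t;  cells = rate·(V+V_w)·°P
V_w = 22.6·((1.073−1)/(1.054−1)−1) = 7.9519
V_final = 22.6 + 7.9519 = 30.5519
°P = 259 − 259/1.054 = 13.2694
cells = 0.94·30.5519·13.2694

381.0819 billion cells


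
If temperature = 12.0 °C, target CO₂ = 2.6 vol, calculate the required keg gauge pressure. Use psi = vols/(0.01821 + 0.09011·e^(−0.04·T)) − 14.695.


psi = 2.6/(0.01821 + 0.09011·e^(−0.04·12.0)) − 14.695

20.4551 psi


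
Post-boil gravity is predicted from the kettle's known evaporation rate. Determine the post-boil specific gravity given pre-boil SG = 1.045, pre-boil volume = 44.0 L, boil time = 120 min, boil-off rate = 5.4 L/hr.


V_post = V_pre − rate·(t/60);  SG_post = 1 + (SG_pre−1)·V_pre/V_post
V_post = 44.0 − 5.4·(120/60) = 33.2000
SG_post = 1 + (1.045 − 1)·44.0/33.2000

1.0596


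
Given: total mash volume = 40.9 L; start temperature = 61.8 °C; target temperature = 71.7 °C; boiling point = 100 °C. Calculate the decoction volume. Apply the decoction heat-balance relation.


V_dec = V_total·(T_target − T_start)/(T_boil − T_start)
V_dec = 40.9·(71.7 − 61.8)/(100 − 61.8)

10.5997 L


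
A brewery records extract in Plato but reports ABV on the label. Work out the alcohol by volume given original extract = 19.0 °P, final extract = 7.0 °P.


SG = 259/(259 − P);  ABV = (OG − FG)·131.25
OG = 259/(259 − 19.0) = 1.0792
FG = 259/(259 − 7.0) = 1.0278
ABV = (1.0792 − 1.0278)·131.25

6.7448 % ABV


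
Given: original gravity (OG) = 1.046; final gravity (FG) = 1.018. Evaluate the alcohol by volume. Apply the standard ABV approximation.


ABV = (OG − FG) · 131.25
ABV = (1.046 − 1.018) · 131.25

3.6750 % ABV


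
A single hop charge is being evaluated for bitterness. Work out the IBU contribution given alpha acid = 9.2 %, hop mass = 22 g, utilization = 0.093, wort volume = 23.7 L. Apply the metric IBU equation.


IBU = (α/100)·mass·U·1000 / V
IBU = (9.2/100)·22·0.093·1000 / 23.7

7.9423 IBU


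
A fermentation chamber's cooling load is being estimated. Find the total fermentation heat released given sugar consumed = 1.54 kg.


Q = m_sugar · 590 kJ/kg
Q = 1.54 · 590

908.6000 kJ
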